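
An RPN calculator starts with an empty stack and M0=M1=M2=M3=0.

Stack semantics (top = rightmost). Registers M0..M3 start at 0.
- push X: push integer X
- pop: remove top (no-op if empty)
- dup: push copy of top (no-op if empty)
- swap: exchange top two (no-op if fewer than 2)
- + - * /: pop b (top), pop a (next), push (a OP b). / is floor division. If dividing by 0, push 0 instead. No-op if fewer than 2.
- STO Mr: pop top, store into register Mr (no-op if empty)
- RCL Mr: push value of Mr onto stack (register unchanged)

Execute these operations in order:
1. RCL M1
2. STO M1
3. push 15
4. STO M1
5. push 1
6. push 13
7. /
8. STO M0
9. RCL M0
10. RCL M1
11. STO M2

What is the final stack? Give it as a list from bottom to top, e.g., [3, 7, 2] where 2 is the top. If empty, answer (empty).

Answer: [0]

Derivation:
After op 1 (RCL M1): stack=[0] mem=[0,0,0,0]
After op 2 (STO M1): stack=[empty] mem=[0,0,0,0]
After op 3 (push 15): stack=[15] mem=[0,0,0,0]
After op 4 (STO M1): stack=[empty] mem=[0,15,0,0]
After op 5 (push 1): stack=[1] mem=[0,15,0,0]
After op 6 (push 13): stack=[1,13] mem=[0,15,0,0]
After op 7 (/): stack=[0] mem=[0,15,0,0]
After op 8 (STO M0): stack=[empty] mem=[0,15,0,0]
After op 9 (RCL M0): stack=[0] mem=[0,15,0,0]
After op 10 (RCL M1): stack=[0,15] mem=[0,15,0,0]
After op 11 (STO M2): stack=[0] mem=[0,15,15,0]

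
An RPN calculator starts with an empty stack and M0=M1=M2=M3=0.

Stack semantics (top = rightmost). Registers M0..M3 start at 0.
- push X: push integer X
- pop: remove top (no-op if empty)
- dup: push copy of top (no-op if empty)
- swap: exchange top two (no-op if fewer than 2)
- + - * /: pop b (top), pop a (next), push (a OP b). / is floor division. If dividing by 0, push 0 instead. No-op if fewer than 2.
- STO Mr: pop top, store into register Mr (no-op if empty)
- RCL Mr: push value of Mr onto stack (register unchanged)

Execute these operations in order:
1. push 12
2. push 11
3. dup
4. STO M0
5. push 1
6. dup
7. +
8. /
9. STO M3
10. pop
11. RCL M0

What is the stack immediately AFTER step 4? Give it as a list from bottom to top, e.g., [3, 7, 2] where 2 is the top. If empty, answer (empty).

After op 1 (push 12): stack=[12] mem=[0,0,0,0]
After op 2 (push 11): stack=[12,11] mem=[0,0,0,0]
After op 3 (dup): stack=[12,11,11] mem=[0,0,0,0]
After op 4 (STO M0): stack=[12,11] mem=[11,0,0,0]

[12, 11]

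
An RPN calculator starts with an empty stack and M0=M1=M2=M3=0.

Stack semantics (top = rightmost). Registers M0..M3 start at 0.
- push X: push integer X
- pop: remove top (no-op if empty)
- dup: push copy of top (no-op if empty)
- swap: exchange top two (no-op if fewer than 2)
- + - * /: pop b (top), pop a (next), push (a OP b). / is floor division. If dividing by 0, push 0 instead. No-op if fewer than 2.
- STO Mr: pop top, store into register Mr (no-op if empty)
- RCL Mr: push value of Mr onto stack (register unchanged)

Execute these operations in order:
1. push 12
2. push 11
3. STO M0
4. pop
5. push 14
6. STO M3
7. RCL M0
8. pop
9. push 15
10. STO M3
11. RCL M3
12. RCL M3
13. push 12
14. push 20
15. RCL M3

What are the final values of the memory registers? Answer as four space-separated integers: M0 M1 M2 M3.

Answer: 11 0 0 15

Derivation:
After op 1 (push 12): stack=[12] mem=[0,0,0,0]
After op 2 (push 11): stack=[12,11] mem=[0,0,0,0]
After op 3 (STO M0): stack=[12] mem=[11,0,0,0]
After op 4 (pop): stack=[empty] mem=[11,0,0,0]
After op 5 (push 14): stack=[14] mem=[11,0,0,0]
After op 6 (STO M3): stack=[empty] mem=[11,0,0,14]
After op 7 (RCL M0): stack=[11] mem=[11,0,0,14]
After op 8 (pop): stack=[empty] mem=[11,0,0,14]
After op 9 (push 15): stack=[15] mem=[11,0,0,14]
After op 10 (STO M3): stack=[empty] mem=[11,0,0,15]
After op 11 (RCL M3): stack=[15] mem=[11,0,0,15]
After op 12 (RCL M3): stack=[15,15] mem=[11,0,0,15]
After op 13 (push 12): stack=[15,15,12] mem=[11,0,0,15]
After op 14 (push 20): stack=[15,15,12,20] mem=[11,0,0,15]
After op 15 (RCL M3): stack=[15,15,12,20,15] mem=[11,0,0,15]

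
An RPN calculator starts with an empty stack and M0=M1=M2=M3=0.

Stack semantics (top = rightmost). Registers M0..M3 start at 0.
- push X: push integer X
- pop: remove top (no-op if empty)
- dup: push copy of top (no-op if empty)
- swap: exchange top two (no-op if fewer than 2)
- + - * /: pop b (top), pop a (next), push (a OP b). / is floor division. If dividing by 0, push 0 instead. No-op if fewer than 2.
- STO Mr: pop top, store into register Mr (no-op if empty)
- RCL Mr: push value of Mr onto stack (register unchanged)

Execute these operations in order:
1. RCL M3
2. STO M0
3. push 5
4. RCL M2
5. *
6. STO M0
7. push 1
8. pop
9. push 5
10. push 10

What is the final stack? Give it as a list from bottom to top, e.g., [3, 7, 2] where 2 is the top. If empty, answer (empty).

After op 1 (RCL M3): stack=[0] mem=[0,0,0,0]
After op 2 (STO M0): stack=[empty] mem=[0,0,0,0]
After op 3 (push 5): stack=[5] mem=[0,0,0,0]
After op 4 (RCL M2): stack=[5,0] mem=[0,0,0,0]
After op 5 (*): stack=[0] mem=[0,0,0,0]
After op 6 (STO M0): stack=[empty] mem=[0,0,0,0]
After op 7 (push 1): stack=[1] mem=[0,0,0,0]
After op 8 (pop): stack=[empty] mem=[0,0,0,0]
After op 9 (push 5): stack=[5] mem=[0,0,0,0]
After op 10 (push 10): stack=[5,10] mem=[0,0,0,0]

Answer: [5, 10]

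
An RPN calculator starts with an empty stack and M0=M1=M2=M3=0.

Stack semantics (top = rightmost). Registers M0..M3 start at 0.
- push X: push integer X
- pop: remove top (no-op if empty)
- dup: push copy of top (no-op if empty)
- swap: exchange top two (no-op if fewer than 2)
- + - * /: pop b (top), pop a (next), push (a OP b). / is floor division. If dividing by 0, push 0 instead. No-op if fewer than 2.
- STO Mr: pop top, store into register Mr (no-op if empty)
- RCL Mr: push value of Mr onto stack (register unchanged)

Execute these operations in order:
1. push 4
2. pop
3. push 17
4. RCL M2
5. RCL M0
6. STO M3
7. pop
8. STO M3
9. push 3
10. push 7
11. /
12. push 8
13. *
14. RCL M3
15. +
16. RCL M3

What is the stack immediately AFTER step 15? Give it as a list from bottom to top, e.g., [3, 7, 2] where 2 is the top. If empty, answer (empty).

After op 1 (push 4): stack=[4] mem=[0,0,0,0]
After op 2 (pop): stack=[empty] mem=[0,0,0,0]
After op 3 (push 17): stack=[17] mem=[0,0,0,0]
After op 4 (RCL M2): stack=[17,0] mem=[0,0,0,0]
After op 5 (RCL M0): stack=[17,0,0] mem=[0,0,0,0]
After op 6 (STO M3): stack=[17,0] mem=[0,0,0,0]
After op 7 (pop): stack=[17] mem=[0,0,0,0]
After op 8 (STO M3): stack=[empty] mem=[0,0,0,17]
After op 9 (push 3): stack=[3] mem=[0,0,0,17]
After op 10 (push 7): stack=[3,7] mem=[0,0,0,17]
After op 11 (/): stack=[0] mem=[0,0,0,17]
After op 12 (push 8): stack=[0,8] mem=[0,0,0,17]
After op 13 (*): stack=[0] mem=[0,0,0,17]
After op 14 (RCL M3): stack=[0,17] mem=[0,0,0,17]
After op 15 (+): stack=[17] mem=[0,0,0,17]

[17]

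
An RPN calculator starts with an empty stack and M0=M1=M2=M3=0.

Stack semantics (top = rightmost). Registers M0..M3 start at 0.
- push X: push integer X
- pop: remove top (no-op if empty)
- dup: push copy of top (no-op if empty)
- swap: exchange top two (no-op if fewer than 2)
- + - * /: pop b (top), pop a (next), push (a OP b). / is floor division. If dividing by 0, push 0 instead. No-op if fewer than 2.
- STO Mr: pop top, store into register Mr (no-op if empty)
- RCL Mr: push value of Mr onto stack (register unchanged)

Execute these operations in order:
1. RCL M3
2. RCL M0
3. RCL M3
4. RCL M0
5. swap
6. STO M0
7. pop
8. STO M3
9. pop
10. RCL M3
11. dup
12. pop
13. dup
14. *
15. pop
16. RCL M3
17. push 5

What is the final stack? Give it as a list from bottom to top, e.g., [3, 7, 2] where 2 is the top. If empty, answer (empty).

Answer: [0, 5]

Derivation:
After op 1 (RCL M3): stack=[0] mem=[0,0,0,0]
After op 2 (RCL M0): stack=[0,0] mem=[0,0,0,0]
After op 3 (RCL M3): stack=[0,0,0] mem=[0,0,0,0]
After op 4 (RCL M0): stack=[0,0,0,0] mem=[0,0,0,0]
After op 5 (swap): stack=[0,0,0,0] mem=[0,0,0,0]
After op 6 (STO M0): stack=[0,0,0] mem=[0,0,0,0]
After op 7 (pop): stack=[0,0] mem=[0,0,0,0]
After op 8 (STO M3): stack=[0] mem=[0,0,0,0]
After op 9 (pop): stack=[empty] mem=[0,0,0,0]
After op 10 (RCL M3): stack=[0] mem=[0,0,0,0]
After op 11 (dup): stack=[0,0] mem=[0,0,0,0]
After op 12 (pop): stack=[0] mem=[0,0,0,0]
After op 13 (dup): stack=[0,0] mem=[0,0,0,0]
After op 14 (*): stack=[0] mem=[0,0,0,0]
After op 15 (pop): stack=[empty] mem=[0,0,0,0]
After op 16 (RCL M3): stack=[0] mem=[0,0,0,0]
After op 17 (push 5): stack=[0,5] mem=[0,0,0,0]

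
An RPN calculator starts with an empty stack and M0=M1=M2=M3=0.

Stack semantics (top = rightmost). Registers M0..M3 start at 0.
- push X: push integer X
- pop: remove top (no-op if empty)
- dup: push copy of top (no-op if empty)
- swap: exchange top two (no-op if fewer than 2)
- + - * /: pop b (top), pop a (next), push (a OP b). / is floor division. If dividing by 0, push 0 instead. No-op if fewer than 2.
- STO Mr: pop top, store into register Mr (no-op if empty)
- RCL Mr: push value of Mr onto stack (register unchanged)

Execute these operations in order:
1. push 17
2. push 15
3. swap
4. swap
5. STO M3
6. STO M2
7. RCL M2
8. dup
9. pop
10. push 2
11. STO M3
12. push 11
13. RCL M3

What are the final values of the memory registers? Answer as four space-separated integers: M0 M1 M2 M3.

After op 1 (push 17): stack=[17] mem=[0,0,0,0]
After op 2 (push 15): stack=[17,15] mem=[0,0,0,0]
After op 3 (swap): stack=[15,17] mem=[0,0,0,0]
After op 4 (swap): stack=[17,15] mem=[0,0,0,0]
After op 5 (STO M3): stack=[17] mem=[0,0,0,15]
After op 6 (STO M2): stack=[empty] mem=[0,0,17,15]
After op 7 (RCL M2): stack=[17] mem=[0,0,17,15]
After op 8 (dup): stack=[17,17] mem=[0,0,17,15]
After op 9 (pop): stack=[17] mem=[0,0,17,15]
After op 10 (push 2): stack=[17,2] mem=[0,0,17,15]
After op 11 (STO M3): stack=[17] mem=[0,0,17,2]
After op 12 (push 11): stack=[17,11] mem=[0,0,17,2]
After op 13 (RCL M3): stack=[17,11,2] mem=[0,0,17,2]

Answer: 0 0 17 2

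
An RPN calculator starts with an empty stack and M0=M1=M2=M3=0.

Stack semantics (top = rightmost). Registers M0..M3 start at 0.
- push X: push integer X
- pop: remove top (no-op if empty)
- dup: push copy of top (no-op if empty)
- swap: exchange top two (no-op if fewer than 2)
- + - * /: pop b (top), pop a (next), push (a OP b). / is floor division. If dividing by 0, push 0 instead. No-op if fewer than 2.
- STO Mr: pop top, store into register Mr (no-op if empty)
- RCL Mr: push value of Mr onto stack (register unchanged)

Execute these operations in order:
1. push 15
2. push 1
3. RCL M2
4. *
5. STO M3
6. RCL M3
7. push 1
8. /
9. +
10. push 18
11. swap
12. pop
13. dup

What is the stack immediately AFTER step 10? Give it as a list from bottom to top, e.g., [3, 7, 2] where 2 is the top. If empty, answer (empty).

After op 1 (push 15): stack=[15] mem=[0,0,0,0]
After op 2 (push 1): stack=[15,1] mem=[0,0,0,0]
After op 3 (RCL M2): stack=[15,1,0] mem=[0,0,0,0]
After op 4 (*): stack=[15,0] mem=[0,0,0,0]
After op 5 (STO M3): stack=[15] mem=[0,0,0,0]
After op 6 (RCL M3): stack=[15,0] mem=[0,0,0,0]
After op 7 (push 1): stack=[15,0,1] mem=[0,0,0,0]
After op 8 (/): stack=[15,0] mem=[0,0,0,0]
After op 9 (+): stack=[15] mem=[0,0,0,0]
After op 10 (push 18): stack=[15,18] mem=[0,0,0,0]

[15, 18]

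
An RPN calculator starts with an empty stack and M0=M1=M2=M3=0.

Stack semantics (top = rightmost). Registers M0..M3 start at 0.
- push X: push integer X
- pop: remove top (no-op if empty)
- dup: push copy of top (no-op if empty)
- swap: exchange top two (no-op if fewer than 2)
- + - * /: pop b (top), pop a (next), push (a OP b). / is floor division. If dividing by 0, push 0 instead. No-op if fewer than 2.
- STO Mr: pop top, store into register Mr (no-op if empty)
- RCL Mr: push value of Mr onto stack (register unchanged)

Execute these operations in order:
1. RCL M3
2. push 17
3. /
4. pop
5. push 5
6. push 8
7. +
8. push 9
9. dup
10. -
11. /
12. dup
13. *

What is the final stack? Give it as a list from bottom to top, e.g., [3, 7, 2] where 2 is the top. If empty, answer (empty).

Answer: [0]

Derivation:
After op 1 (RCL M3): stack=[0] mem=[0,0,0,0]
After op 2 (push 17): stack=[0,17] mem=[0,0,0,0]
After op 3 (/): stack=[0] mem=[0,0,0,0]
After op 4 (pop): stack=[empty] mem=[0,0,0,0]
After op 5 (push 5): stack=[5] mem=[0,0,0,0]
After op 6 (push 8): stack=[5,8] mem=[0,0,0,0]
After op 7 (+): stack=[13] mem=[0,0,0,0]
After op 8 (push 9): stack=[13,9] mem=[0,0,0,0]
After op 9 (dup): stack=[13,9,9] mem=[0,0,0,0]
After op 10 (-): stack=[13,0] mem=[0,0,0,0]
After op 11 (/): stack=[0] mem=[0,0,0,0]
After op 12 (dup): stack=[0,0] mem=[0,0,0,0]
After op 13 (*): stack=[0] mem=[0,0,0,0]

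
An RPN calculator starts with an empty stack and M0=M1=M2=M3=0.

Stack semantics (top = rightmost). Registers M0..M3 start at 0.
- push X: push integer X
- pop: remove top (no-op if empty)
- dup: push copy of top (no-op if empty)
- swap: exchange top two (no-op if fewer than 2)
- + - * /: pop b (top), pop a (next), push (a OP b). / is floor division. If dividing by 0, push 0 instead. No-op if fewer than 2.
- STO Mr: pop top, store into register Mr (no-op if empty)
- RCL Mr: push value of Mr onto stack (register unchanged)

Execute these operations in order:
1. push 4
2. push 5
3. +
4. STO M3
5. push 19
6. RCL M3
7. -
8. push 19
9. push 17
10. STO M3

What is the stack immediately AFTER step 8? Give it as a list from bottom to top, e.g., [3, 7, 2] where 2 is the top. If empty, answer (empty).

After op 1 (push 4): stack=[4] mem=[0,0,0,0]
After op 2 (push 5): stack=[4,5] mem=[0,0,0,0]
After op 3 (+): stack=[9] mem=[0,0,0,0]
After op 4 (STO M3): stack=[empty] mem=[0,0,0,9]
After op 5 (push 19): stack=[19] mem=[0,0,0,9]
After op 6 (RCL M3): stack=[19,9] mem=[0,0,0,9]
After op 7 (-): stack=[10] mem=[0,0,0,9]
After op 8 (push 19): stack=[10,19] mem=[0,0,0,9]

[10, 19]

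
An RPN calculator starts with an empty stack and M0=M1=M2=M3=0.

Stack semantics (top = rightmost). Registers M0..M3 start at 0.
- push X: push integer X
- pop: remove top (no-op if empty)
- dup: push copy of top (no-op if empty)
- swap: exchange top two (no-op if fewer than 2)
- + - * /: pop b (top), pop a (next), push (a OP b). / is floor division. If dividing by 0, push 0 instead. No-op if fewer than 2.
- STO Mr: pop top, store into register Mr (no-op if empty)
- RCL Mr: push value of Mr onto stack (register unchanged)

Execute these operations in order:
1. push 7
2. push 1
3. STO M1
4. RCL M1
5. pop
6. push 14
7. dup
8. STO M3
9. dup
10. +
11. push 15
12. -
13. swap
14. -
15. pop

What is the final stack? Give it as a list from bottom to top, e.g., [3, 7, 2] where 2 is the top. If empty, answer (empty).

Answer: (empty)

Derivation:
After op 1 (push 7): stack=[7] mem=[0,0,0,0]
After op 2 (push 1): stack=[7,1] mem=[0,0,0,0]
After op 3 (STO M1): stack=[7] mem=[0,1,0,0]
After op 4 (RCL M1): stack=[7,1] mem=[0,1,0,0]
After op 5 (pop): stack=[7] mem=[0,1,0,0]
After op 6 (push 14): stack=[7,14] mem=[0,1,0,0]
After op 7 (dup): stack=[7,14,14] mem=[0,1,0,0]
After op 8 (STO M3): stack=[7,14] mem=[0,1,0,14]
After op 9 (dup): stack=[7,14,14] mem=[0,1,0,14]
After op 10 (+): stack=[7,28] mem=[0,1,0,14]
After op 11 (push 15): stack=[7,28,15] mem=[0,1,0,14]
After op 12 (-): stack=[7,13] mem=[0,1,0,14]
After op 13 (swap): stack=[13,7] mem=[0,1,0,14]
After op 14 (-): stack=[6] mem=[0,1,0,14]
After op 15 (pop): stack=[empty] mem=[0,1,0,14]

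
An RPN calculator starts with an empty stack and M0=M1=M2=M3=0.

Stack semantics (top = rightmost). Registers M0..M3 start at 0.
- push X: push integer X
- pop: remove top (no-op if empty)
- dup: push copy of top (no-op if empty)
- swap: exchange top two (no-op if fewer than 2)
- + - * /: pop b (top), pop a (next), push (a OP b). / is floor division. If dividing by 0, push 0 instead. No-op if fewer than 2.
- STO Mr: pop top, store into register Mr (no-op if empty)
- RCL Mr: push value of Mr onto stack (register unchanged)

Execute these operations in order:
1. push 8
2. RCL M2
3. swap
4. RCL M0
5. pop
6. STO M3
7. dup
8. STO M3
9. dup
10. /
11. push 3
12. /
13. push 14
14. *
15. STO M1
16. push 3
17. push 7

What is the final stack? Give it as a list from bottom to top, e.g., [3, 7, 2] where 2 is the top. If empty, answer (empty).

After op 1 (push 8): stack=[8] mem=[0,0,0,0]
After op 2 (RCL M2): stack=[8,0] mem=[0,0,0,0]
After op 3 (swap): stack=[0,8] mem=[0,0,0,0]
After op 4 (RCL M0): stack=[0,8,0] mem=[0,0,0,0]
After op 5 (pop): stack=[0,8] mem=[0,0,0,0]
After op 6 (STO M3): stack=[0] mem=[0,0,0,8]
After op 7 (dup): stack=[0,0] mem=[0,0,0,8]
After op 8 (STO M3): stack=[0] mem=[0,0,0,0]
After op 9 (dup): stack=[0,0] mem=[0,0,0,0]
After op 10 (/): stack=[0] mem=[0,0,0,0]
After op 11 (push 3): stack=[0,3] mem=[0,0,0,0]
After op 12 (/): stack=[0] mem=[0,0,0,0]
After op 13 (push 14): stack=[0,14] mem=[0,0,0,0]
After op 14 (*): stack=[0] mem=[0,0,0,0]
After op 15 (STO M1): stack=[empty] mem=[0,0,0,0]
After op 16 (push 3): stack=[3] mem=[0,0,0,0]
After op 17 (push 7): stack=[3,7] mem=[0,0,0,0]

Answer: [3, 7]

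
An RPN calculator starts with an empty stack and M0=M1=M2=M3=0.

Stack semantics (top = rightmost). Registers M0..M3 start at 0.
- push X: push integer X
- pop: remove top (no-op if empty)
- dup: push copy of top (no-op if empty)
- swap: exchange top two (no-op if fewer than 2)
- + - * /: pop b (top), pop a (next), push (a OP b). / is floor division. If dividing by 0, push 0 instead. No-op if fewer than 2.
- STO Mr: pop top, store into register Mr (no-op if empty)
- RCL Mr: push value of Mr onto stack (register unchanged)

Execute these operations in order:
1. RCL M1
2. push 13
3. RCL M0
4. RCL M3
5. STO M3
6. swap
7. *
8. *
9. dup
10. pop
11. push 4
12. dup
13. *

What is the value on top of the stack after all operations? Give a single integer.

Answer: 16

Derivation:
After op 1 (RCL M1): stack=[0] mem=[0,0,0,0]
After op 2 (push 13): stack=[0,13] mem=[0,0,0,0]
After op 3 (RCL M0): stack=[0,13,0] mem=[0,0,0,0]
After op 4 (RCL M3): stack=[0,13,0,0] mem=[0,0,0,0]
After op 5 (STO M3): stack=[0,13,0] mem=[0,0,0,0]
After op 6 (swap): stack=[0,0,13] mem=[0,0,0,0]
After op 7 (*): stack=[0,0] mem=[0,0,0,0]
After op 8 (*): stack=[0] mem=[0,0,0,0]
After op 9 (dup): stack=[0,0] mem=[0,0,0,0]
After op 10 (pop): stack=[0] mem=[0,0,0,0]
After op 11 (push 4): stack=[0,4] mem=[0,0,0,0]
After op 12 (dup): stack=[0,4,4] mem=[0,0,0,0]
After op 13 (*): stack=[0,16] mem=[0,0,0,0]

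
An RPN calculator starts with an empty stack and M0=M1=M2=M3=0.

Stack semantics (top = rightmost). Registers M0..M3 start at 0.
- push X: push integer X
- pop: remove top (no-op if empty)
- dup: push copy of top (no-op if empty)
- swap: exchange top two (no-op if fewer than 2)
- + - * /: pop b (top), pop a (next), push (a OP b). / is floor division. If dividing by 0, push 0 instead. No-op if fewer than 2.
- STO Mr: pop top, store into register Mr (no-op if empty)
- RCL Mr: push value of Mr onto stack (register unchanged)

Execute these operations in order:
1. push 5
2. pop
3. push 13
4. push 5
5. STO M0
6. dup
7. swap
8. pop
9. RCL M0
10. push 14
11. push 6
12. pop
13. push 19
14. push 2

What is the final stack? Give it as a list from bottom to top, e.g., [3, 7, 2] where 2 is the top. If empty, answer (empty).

After op 1 (push 5): stack=[5] mem=[0,0,0,0]
After op 2 (pop): stack=[empty] mem=[0,0,0,0]
After op 3 (push 13): stack=[13] mem=[0,0,0,0]
After op 4 (push 5): stack=[13,5] mem=[0,0,0,0]
After op 5 (STO M0): stack=[13] mem=[5,0,0,0]
After op 6 (dup): stack=[13,13] mem=[5,0,0,0]
After op 7 (swap): stack=[13,13] mem=[5,0,0,0]
After op 8 (pop): stack=[13] mem=[5,0,0,0]
After op 9 (RCL M0): stack=[13,5] mem=[5,0,0,0]
After op 10 (push 14): stack=[13,5,14] mem=[5,0,0,0]
After op 11 (push 6): stack=[13,5,14,6] mem=[5,0,0,0]
After op 12 (pop): stack=[13,5,14] mem=[5,0,0,0]
After op 13 (push 19): stack=[13,5,14,19] mem=[5,0,0,0]
After op 14 (push 2): stack=[13,5,14,19,2] mem=[5,0,0,0]

Answer: [13, 5, 14, 19, 2]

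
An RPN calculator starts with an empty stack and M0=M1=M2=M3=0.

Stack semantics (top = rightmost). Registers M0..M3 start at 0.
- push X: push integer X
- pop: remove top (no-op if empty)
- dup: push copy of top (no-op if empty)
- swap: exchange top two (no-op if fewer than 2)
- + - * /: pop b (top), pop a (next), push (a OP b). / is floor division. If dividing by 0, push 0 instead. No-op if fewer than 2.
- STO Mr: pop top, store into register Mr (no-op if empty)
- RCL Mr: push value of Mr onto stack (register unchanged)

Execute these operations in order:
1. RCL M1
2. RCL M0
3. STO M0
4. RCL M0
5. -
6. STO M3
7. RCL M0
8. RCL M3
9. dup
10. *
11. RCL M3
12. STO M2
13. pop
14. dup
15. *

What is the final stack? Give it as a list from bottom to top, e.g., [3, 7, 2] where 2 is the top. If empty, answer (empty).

After op 1 (RCL M1): stack=[0] mem=[0,0,0,0]
After op 2 (RCL M0): stack=[0,0] mem=[0,0,0,0]
After op 3 (STO M0): stack=[0] mem=[0,0,0,0]
After op 4 (RCL M0): stack=[0,0] mem=[0,0,0,0]
After op 5 (-): stack=[0] mem=[0,0,0,0]
After op 6 (STO M3): stack=[empty] mem=[0,0,0,0]
After op 7 (RCL M0): stack=[0] mem=[0,0,0,0]
After op 8 (RCL M3): stack=[0,0] mem=[0,0,0,0]
After op 9 (dup): stack=[0,0,0] mem=[0,0,0,0]
After op 10 (*): stack=[0,0] mem=[0,0,0,0]
After op 11 (RCL M3): stack=[0,0,0] mem=[0,0,0,0]
After op 12 (STO M2): stack=[0,0] mem=[0,0,0,0]
After op 13 (pop): stack=[0] mem=[0,0,0,0]
After op 14 (dup): stack=[0,0] mem=[0,0,0,0]
After op 15 (*): stack=[0] mem=[0,0,0,0]

Answer: [0]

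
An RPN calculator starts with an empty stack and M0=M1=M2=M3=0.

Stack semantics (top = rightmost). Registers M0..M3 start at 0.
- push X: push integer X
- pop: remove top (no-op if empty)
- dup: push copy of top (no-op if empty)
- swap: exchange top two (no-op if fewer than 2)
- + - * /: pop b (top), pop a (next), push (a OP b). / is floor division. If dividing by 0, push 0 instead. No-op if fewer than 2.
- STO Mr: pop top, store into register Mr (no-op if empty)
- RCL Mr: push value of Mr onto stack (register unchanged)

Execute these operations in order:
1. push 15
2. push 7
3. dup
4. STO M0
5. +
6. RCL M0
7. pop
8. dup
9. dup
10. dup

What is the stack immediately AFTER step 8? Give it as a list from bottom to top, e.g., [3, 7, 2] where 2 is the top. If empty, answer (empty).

After op 1 (push 15): stack=[15] mem=[0,0,0,0]
After op 2 (push 7): stack=[15,7] mem=[0,0,0,0]
After op 3 (dup): stack=[15,7,7] mem=[0,0,0,0]
After op 4 (STO M0): stack=[15,7] mem=[7,0,0,0]
After op 5 (+): stack=[22] mem=[7,0,0,0]
After op 6 (RCL M0): stack=[22,7] mem=[7,0,0,0]
After op 7 (pop): stack=[22] mem=[7,0,0,0]
After op 8 (dup): stack=[22,22] mem=[7,0,0,0]

[22, 22]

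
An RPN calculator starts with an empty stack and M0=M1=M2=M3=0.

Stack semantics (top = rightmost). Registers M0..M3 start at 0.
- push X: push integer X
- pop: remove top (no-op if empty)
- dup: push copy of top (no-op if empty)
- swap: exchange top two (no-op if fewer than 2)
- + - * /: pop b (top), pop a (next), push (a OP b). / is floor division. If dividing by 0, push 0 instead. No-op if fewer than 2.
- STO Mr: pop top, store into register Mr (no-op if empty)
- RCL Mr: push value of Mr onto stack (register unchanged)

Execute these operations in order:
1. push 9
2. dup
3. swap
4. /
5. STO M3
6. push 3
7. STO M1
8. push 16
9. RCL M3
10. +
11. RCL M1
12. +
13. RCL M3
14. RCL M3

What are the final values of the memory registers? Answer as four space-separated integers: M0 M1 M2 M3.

After op 1 (push 9): stack=[9] mem=[0,0,0,0]
After op 2 (dup): stack=[9,9] mem=[0,0,0,0]
After op 3 (swap): stack=[9,9] mem=[0,0,0,0]
After op 4 (/): stack=[1] mem=[0,0,0,0]
After op 5 (STO M3): stack=[empty] mem=[0,0,0,1]
After op 6 (push 3): stack=[3] mem=[0,0,0,1]
After op 7 (STO M1): stack=[empty] mem=[0,3,0,1]
After op 8 (push 16): stack=[16] mem=[0,3,0,1]
After op 9 (RCL M3): stack=[16,1] mem=[0,3,0,1]
After op 10 (+): stack=[17] mem=[0,3,0,1]
After op 11 (RCL M1): stack=[17,3] mem=[0,3,0,1]
After op 12 (+): stack=[20] mem=[0,3,0,1]
After op 13 (RCL M3): stack=[20,1] mem=[0,3,0,1]
After op 14 (RCL M3): stack=[20,1,1] mem=[0,3,0,1]

Answer: 0 3 0 1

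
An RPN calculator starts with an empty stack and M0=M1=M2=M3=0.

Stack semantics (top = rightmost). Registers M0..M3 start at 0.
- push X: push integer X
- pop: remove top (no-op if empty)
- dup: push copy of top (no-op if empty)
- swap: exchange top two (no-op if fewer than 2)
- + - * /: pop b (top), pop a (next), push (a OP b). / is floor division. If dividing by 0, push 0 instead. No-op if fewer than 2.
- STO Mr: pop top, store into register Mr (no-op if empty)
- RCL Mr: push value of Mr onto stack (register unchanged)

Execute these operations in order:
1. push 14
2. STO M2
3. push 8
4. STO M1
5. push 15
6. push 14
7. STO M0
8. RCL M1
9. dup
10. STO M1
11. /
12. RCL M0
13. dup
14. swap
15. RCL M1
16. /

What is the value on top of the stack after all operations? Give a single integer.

Answer: 1

Derivation:
After op 1 (push 14): stack=[14] mem=[0,0,0,0]
After op 2 (STO M2): stack=[empty] mem=[0,0,14,0]
After op 3 (push 8): stack=[8] mem=[0,0,14,0]
After op 4 (STO M1): stack=[empty] mem=[0,8,14,0]
After op 5 (push 15): stack=[15] mem=[0,8,14,0]
After op 6 (push 14): stack=[15,14] mem=[0,8,14,0]
After op 7 (STO M0): stack=[15] mem=[14,8,14,0]
After op 8 (RCL M1): stack=[15,8] mem=[14,8,14,0]
After op 9 (dup): stack=[15,8,8] mem=[14,8,14,0]
After op 10 (STO M1): stack=[15,8] mem=[14,8,14,0]
After op 11 (/): stack=[1] mem=[14,8,14,0]
After op 12 (RCL M0): stack=[1,14] mem=[14,8,14,0]
After op 13 (dup): stack=[1,14,14] mem=[14,8,14,0]
After op 14 (swap): stack=[1,14,14] mem=[14,8,14,0]
After op 15 (RCL M1): stack=[1,14,14,8] mem=[14,8,14,0]
After op 16 (/): stack=[1,14,1] mem=[14,8,14,0]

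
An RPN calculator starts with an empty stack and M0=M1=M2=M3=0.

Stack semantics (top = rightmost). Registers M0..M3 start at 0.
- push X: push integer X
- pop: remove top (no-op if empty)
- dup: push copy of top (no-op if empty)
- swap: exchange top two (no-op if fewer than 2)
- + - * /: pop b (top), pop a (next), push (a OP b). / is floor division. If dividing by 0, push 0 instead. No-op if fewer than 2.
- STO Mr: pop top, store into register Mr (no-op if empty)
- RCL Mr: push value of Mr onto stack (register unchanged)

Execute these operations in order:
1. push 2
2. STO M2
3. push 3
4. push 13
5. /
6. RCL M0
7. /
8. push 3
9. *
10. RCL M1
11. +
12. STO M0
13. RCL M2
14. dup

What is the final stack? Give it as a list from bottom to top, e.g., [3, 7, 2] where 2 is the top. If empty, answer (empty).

After op 1 (push 2): stack=[2] mem=[0,0,0,0]
After op 2 (STO M2): stack=[empty] mem=[0,0,2,0]
After op 3 (push 3): stack=[3] mem=[0,0,2,0]
After op 4 (push 13): stack=[3,13] mem=[0,0,2,0]
After op 5 (/): stack=[0] mem=[0,0,2,0]
After op 6 (RCL M0): stack=[0,0] mem=[0,0,2,0]
After op 7 (/): stack=[0] mem=[0,0,2,0]
After op 8 (push 3): stack=[0,3] mem=[0,0,2,0]
After op 9 (*): stack=[0] mem=[0,0,2,0]
After op 10 (RCL M1): stack=[0,0] mem=[0,0,2,0]
After op 11 (+): stack=[0] mem=[0,0,2,0]
After op 12 (STO M0): stack=[empty] mem=[0,0,2,0]
After op 13 (RCL M2): stack=[2] mem=[0,0,2,0]
After op 14 (dup): stack=[2,2] mem=[0,0,2,0]

Answer: [2, 2]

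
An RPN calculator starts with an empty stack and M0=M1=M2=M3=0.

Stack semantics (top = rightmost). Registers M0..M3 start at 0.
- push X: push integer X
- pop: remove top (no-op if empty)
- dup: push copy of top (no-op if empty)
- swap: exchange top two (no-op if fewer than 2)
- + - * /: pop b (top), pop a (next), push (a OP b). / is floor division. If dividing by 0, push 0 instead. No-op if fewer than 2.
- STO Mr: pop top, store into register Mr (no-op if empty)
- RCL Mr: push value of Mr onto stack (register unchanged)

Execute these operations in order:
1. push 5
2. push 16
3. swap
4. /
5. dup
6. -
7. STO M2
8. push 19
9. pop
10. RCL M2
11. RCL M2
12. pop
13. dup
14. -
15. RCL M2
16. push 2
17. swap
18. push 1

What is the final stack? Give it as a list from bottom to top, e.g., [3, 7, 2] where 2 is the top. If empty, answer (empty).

Answer: [0, 2, 0, 1]

Derivation:
After op 1 (push 5): stack=[5] mem=[0,0,0,0]
After op 2 (push 16): stack=[5,16] mem=[0,0,0,0]
After op 3 (swap): stack=[16,5] mem=[0,0,0,0]
After op 4 (/): stack=[3] mem=[0,0,0,0]
After op 5 (dup): stack=[3,3] mem=[0,0,0,0]
After op 6 (-): stack=[0] mem=[0,0,0,0]
After op 7 (STO M2): stack=[empty] mem=[0,0,0,0]
After op 8 (push 19): stack=[19] mem=[0,0,0,0]
After op 9 (pop): stack=[empty] mem=[0,0,0,0]
After op 10 (RCL M2): stack=[0] mem=[0,0,0,0]
After op 11 (RCL M2): stack=[0,0] mem=[0,0,0,0]
After op 12 (pop): stack=[0] mem=[0,0,0,0]
After op 13 (dup): stack=[0,0] mem=[0,0,0,0]
After op 14 (-): stack=[0] mem=[0,0,0,0]
After op 15 (RCL M2): stack=[0,0] mem=[0,0,0,0]
After op 16 (push 2): stack=[0,0,2] mem=[0,0,0,0]
After op 17 (swap): stack=[0,2,0] mem=[0,0,0,0]
After op 18 (push 1): stack=[0,2,0,1] mem=[0,0,0,0]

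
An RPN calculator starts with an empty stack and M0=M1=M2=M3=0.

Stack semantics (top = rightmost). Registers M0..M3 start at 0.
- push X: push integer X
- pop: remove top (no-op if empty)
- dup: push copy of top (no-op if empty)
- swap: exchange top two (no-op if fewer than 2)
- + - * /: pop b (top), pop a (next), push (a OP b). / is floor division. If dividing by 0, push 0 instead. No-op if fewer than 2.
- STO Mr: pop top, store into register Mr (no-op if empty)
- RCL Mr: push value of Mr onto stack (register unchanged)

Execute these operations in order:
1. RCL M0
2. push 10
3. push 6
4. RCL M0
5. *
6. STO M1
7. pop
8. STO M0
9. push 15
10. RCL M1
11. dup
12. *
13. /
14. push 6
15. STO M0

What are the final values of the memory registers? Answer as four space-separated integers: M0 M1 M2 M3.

Answer: 6 0 0 0

Derivation:
After op 1 (RCL M0): stack=[0] mem=[0,0,0,0]
After op 2 (push 10): stack=[0,10] mem=[0,0,0,0]
After op 3 (push 6): stack=[0,10,6] mem=[0,0,0,0]
After op 4 (RCL M0): stack=[0,10,6,0] mem=[0,0,0,0]
After op 5 (*): stack=[0,10,0] mem=[0,0,0,0]
After op 6 (STO M1): stack=[0,10] mem=[0,0,0,0]
After op 7 (pop): stack=[0] mem=[0,0,0,0]
After op 8 (STO M0): stack=[empty] mem=[0,0,0,0]
After op 9 (push 15): stack=[15] mem=[0,0,0,0]
After op 10 (RCL M1): stack=[15,0] mem=[0,0,0,0]
After op 11 (dup): stack=[15,0,0] mem=[0,0,0,0]
After op 12 (*): stack=[15,0] mem=[0,0,0,0]
After op 13 (/): stack=[0] mem=[0,0,0,0]
After op 14 (push 6): stack=[0,6] mem=[0,0,0,0]
After op 15 (STO M0): stack=[0] mem=[6,0,0,0]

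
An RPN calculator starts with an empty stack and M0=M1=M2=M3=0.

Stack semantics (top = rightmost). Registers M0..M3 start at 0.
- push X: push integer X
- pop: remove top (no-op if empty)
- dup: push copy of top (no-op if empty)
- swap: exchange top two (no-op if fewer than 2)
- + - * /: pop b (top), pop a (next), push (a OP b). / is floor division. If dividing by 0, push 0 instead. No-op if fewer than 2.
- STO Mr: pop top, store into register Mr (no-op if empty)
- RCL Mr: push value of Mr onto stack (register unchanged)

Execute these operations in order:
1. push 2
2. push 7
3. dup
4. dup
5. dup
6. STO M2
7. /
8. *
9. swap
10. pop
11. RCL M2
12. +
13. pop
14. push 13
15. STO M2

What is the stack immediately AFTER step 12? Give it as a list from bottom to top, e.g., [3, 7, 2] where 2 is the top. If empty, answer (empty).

After op 1 (push 2): stack=[2] mem=[0,0,0,0]
After op 2 (push 7): stack=[2,7] mem=[0,0,0,0]
After op 3 (dup): stack=[2,7,7] mem=[0,0,0,0]
After op 4 (dup): stack=[2,7,7,7] mem=[0,0,0,0]
After op 5 (dup): stack=[2,7,7,7,7] mem=[0,0,0,0]
After op 6 (STO M2): stack=[2,7,7,7] mem=[0,0,7,0]
After op 7 (/): stack=[2,7,1] mem=[0,0,7,0]
After op 8 (*): stack=[2,7] mem=[0,0,7,0]
After op 9 (swap): stack=[7,2] mem=[0,0,7,0]
After op 10 (pop): stack=[7] mem=[0,0,7,0]
After op 11 (RCL M2): stack=[7,7] mem=[0,0,7,0]
After op 12 (+): stack=[14] mem=[0,0,7,0]

[14]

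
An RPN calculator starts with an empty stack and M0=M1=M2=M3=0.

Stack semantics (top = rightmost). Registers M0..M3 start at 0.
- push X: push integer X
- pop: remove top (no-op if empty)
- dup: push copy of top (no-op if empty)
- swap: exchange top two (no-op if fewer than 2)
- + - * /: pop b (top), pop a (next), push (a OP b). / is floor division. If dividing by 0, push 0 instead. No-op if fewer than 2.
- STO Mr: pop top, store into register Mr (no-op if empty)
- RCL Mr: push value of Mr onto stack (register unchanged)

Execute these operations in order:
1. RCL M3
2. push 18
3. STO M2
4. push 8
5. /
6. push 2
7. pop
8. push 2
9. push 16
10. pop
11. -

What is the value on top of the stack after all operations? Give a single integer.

Answer: -2

Derivation:
After op 1 (RCL M3): stack=[0] mem=[0,0,0,0]
After op 2 (push 18): stack=[0,18] mem=[0,0,0,0]
After op 3 (STO M2): stack=[0] mem=[0,0,18,0]
After op 4 (push 8): stack=[0,8] mem=[0,0,18,0]
After op 5 (/): stack=[0] mem=[0,0,18,0]
After op 6 (push 2): stack=[0,2] mem=[0,0,18,0]
After op 7 (pop): stack=[0] mem=[0,0,18,0]
After op 8 (push 2): stack=[0,2] mem=[0,0,18,0]
After op 9 (push 16): stack=[0,2,16] mem=[0,0,18,0]
After op 10 (pop): stack=[0,2] mem=[0,0,18,0]
After op 11 (-): stack=[-2] mem=[0,0,18,0]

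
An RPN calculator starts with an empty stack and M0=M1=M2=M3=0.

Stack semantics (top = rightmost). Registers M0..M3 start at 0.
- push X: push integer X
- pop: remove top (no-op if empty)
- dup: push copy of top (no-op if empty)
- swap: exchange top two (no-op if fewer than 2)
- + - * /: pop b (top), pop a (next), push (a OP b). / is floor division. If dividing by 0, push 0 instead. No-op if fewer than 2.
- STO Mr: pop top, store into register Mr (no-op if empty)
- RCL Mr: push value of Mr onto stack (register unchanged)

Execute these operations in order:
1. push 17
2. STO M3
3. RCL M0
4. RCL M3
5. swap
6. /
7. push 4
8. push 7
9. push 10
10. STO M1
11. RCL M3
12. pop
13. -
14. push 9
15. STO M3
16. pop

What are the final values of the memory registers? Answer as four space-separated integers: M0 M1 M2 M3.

After op 1 (push 17): stack=[17] mem=[0,0,0,0]
After op 2 (STO M3): stack=[empty] mem=[0,0,0,17]
After op 3 (RCL M0): stack=[0] mem=[0,0,0,17]
After op 4 (RCL M3): stack=[0,17] mem=[0,0,0,17]
After op 5 (swap): stack=[17,0] mem=[0,0,0,17]
After op 6 (/): stack=[0] mem=[0,0,0,17]
After op 7 (push 4): stack=[0,4] mem=[0,0,0,17]
After op 8 (push 7): stack=[0,4,7] mem=[0,0,0,17]
After op 9 (push 10): stack=[0,4,7,10] mem=[0,0,0,17]
After op 10 (STO M1): stack=[0,4,7] mem=[0,10,0,17]
After op 11 (RCL M3): stack=[0,4,7,17] mem=[0,10,0,17]
After op 12 (pop): stack=[0,4,7] mem=[0,10,0,17]
After op 13 (-): stack=[0,-3] mem=[0,10,0,17]
After op 14 (push 9): stack=[0,-3,9] mem=[0,10,0,17]
After op 15 (STO M3): stack=[0,-3] mem=[0,10,0,9]
After op 16 (pop): stack=[0] mem=[0,10,0,9]

Answer: 0 10 0 9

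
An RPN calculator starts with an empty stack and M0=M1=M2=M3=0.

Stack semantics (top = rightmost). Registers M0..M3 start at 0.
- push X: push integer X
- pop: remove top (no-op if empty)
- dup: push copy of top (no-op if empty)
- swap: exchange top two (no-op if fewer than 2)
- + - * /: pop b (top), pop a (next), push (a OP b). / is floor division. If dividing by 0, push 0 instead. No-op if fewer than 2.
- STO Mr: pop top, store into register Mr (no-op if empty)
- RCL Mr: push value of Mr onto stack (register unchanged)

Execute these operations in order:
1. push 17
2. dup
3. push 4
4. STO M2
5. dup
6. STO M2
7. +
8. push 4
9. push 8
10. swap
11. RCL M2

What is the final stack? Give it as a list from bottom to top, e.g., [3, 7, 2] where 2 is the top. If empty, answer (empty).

After op 1 (push 17): stack=[17] mem=[0,0,0,0]
After op 2 (dup): stack=[17,17] mem=[0,0,0,0]
After op 3 (push 4): stack=[17,17,4] mem=[0,0,0,0]
After op 4 (STO M2): stack=[17,17] mem=[0,0,4,0]
After op 5 (dup): stack=[17,17,17] mem=[0,0,4,0]
After op 6 (STO M2): stack=[17,17] mem=[0,0,17,0]
After op 7 (+): stack=[34] mem=[0,0,17,0]
After op 8 (push 4): stack=[34,4] mem=[0,0,17,0]
After op 9 (push 8): stack=[34,4,8] mem=[0,0,17,0]
After op 10 (swap): stack=[34,8,4] mem=[0,0,17,0]
After op 11 (RCL M2): stack=[34,8,4,17] mem=[0,0,17,0]

Answer: [34, 8, 4, 17]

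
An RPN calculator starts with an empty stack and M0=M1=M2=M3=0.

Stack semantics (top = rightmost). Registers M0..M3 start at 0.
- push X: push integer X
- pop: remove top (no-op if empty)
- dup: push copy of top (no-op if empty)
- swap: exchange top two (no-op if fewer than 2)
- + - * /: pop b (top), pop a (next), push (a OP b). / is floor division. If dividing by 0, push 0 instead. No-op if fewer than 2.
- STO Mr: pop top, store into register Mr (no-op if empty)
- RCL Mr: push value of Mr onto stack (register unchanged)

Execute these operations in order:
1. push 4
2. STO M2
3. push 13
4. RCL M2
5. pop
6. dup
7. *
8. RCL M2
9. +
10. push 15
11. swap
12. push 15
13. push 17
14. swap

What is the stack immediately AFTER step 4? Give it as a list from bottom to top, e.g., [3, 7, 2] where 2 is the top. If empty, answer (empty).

After op 1 (push 4): stack=[4] mem=[0,0,0,0]
After op 2 (STO M2): stack=[empty] mem=[0,0,4,0]
After op 3 (push 13): stack=[13] mem=[0,0,4,0]
After op 4 (RCL M2): stack=[13,4] mem=[0,0,4,0]

[13, 4]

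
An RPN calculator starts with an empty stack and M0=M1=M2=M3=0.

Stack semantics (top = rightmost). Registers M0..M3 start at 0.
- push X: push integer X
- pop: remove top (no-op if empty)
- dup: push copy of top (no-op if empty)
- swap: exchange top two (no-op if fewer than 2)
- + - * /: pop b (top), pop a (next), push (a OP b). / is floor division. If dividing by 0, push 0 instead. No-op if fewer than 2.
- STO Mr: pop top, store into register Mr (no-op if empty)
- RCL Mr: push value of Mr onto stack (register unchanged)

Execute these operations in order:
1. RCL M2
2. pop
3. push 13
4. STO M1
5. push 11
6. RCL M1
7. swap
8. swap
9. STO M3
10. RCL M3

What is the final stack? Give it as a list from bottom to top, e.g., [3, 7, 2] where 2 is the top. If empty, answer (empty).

Answer: [11, 13]

Derivation:
After op 1 (RCL M2): stack=[0] mem=[0,0,0,0]
After op 2 (pop): stack=[empty] mem=[0,0,0,0]
After op 3 (push 13): stack=[13] mem=[0,0,0,0]
After op 4 (STO M1): stack=[empty] mem=[0,13,0,0]
After op 5 (push 11): stack=[11] mem=[0,13,0,0]
After op 6 (RCL M1): stack=[11,13] mem=[0,13,0,0]
After op 7 (swap): stack=[13,11] mem=[0,13,0,0]
After op 8 (swap): stack=[11,13] mem=[0,13,0,0]
After op 9 (STO M3): stack=[11] mem=[0,13,0,13]
After op 10 (RCL M3): stack=[11,13] mem=[0,13,0,13]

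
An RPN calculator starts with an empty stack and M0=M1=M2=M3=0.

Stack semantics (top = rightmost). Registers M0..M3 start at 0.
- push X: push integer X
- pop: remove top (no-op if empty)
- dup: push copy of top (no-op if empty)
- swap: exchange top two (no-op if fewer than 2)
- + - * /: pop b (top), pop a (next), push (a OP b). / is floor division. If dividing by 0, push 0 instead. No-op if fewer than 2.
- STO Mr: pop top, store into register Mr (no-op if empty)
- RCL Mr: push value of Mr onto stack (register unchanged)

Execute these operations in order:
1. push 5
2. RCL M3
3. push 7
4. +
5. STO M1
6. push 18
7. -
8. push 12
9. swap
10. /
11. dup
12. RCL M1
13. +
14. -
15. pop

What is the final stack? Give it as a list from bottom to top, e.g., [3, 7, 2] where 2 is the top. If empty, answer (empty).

After op 1 (push 5): stack=[5] mem=[0,0,0,0]
After op 2 (RCL M3): stack=[5,0] mem=[0,0,0,0]
After op 3 (push 7): stack=[5,0,7] mem=[0,0,0,0]
After op 4 (+): stack=[5,7] mem=[0,0,0,0]
After op 5 (STO M1): stack=[5] mem=[0,7,0,0]
After op 6 (push 18): stack=[5,18] mem=[0,7,0,0]
After op 7 (-): stack=[-13] mem=[0,7,0,0]
After op 8 (push 12): stack=[-13,12] mem=[0,7,0,0]
After op 9 (swap): stack=[12,-13] mem=[0,7,0,0]
After op 10 (/): stack=[-1] mem=[0,7,0,0]
After op 11 (dup): stack=[-1,-1] mem=[0,7,0,0]
After op 12 (RCL M1): stack=[-1,-1,7] mem=[0,7,0,0]
After op 13 (+): stack=[-1,6] mem=[0,7,0,0]
After op 14 (-): stack=[-7] mem=[0,7,0,0]
After op 15 (pop): stack=[empty] mem=[0,7,0,0]

Answer: (empty)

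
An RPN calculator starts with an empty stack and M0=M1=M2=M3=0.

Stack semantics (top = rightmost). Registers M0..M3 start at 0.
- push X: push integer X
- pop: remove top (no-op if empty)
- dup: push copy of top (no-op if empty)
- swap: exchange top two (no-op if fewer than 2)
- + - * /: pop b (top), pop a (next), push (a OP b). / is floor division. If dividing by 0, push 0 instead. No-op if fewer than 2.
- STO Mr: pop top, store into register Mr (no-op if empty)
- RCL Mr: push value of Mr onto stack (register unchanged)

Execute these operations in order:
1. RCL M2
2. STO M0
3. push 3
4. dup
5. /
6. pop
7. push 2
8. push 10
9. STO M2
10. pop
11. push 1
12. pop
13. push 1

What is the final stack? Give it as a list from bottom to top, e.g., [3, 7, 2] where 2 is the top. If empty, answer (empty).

After op 1 (RCL M2): stack=[0] mem=[0,0,0,0]
After op 2 (STO M0): stack=[empty] mem=[0,0,0,0]
After op 3 (push 3): stack=[3] mem=[0,0,0,0]
After op 4 (dup): stack=[3,3] mem=[0,0,0,0]
After op 5 (/): stack=[1] mem=[0,0,0,0]
After op 6 (pop): stack=[empty] mem=[0,0,0,0]
After op 7 (push 2): stack=[2] mem=[0,0,0,0]
After op 8 (push 10): stack=[2,10] mem=[0,0,0,0]
After op 9 (STO M2): stack=[2] mem=[0,0,10,0]
After op 10 (pop): stack=[empty] mem=[0,0,10,0]
After op 11 (push 1): stack=[1] mem=[0,0,10,0]
After op 12 (pop): stack=[empty] mem=[0,0,10,0]
After op 13 (push 1): stack=[1] mem=[0,0,10,0]

Answer: [1]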